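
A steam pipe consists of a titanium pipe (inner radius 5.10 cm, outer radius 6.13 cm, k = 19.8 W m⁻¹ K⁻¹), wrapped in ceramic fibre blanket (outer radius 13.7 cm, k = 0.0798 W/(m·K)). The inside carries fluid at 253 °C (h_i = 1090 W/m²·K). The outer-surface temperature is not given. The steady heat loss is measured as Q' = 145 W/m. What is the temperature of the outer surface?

Sum the resistances:
  R'_conv,in = 1/(2πr h) = 1/(2π·0.0510·1090) = 0.002863 m·K/W
  R'_titanium = ln(0.0613/0.0510)/(2πk) = 0.1840/(2π·19.8) = 0.001479 m·K/W
  R'_ceramic fibre blanket = ln(0.137/0.0613)/(2πk) = 0.8042/(2π·0.0798) = 1.604 m·K/W
ΣR = 1.608 m·K/W
ΔT = Q'·ΣR = 145 × 1.608 = 233.2 K
Heat flows outward, so T_out = T_in − ΔT = 253 − 233.2 = 19.8 °C

T_out = 19.8 °C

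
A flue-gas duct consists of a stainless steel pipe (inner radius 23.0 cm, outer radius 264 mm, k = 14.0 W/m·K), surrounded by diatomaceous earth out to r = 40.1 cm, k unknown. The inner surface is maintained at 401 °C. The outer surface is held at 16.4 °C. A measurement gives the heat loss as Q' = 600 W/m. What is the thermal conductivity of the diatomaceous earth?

k = 0.104 W/m·K

ΣR = ΔT/Q' = |401 − 16.4|/600 = 0.6410 m·K/W
Known resistances:
  R'_stainless steel = ln(0.264/0.230)/(2πk) = 0.1379/(2π·14.0) = 0.001567 m·K/W
R_diatomaceous earth = ΣR − ΣR_known = 0.6410 − 0.001567 = 0.6394 m·K/W
ln(r₂/r₁)/(2πk) = 0.6394 ⇒ k = 0.4180/(2π·0.6394) = 0.104 W/m·K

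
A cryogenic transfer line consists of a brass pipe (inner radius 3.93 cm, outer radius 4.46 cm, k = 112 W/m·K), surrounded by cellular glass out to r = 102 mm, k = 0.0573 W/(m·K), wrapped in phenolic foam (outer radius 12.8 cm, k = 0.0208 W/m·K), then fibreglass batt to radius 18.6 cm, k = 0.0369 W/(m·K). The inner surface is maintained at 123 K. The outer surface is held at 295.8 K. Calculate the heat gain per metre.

Q' = 30.6 W/m

Treat each layer as a resistance in series:
  R'_brass = ln(0.0446/0.0393)/(2πk) = 0.1265/(2π·112) = 1.798×10^-4 m·K/W
  R'_cellular glass = ln(0.102/0.0446)/(2πk) = 0.8272/(2π·0.0573) = 2.298 m·K/W
  R'_phenolic foam = ln(0.128/0.102)/(2πk) = 0.2271/(2π·0.0208) = 1.737 m·K/W
  R'_fibreglass batt = ln(0.186/0.128)/(2πk) = 0.3737/(2π·0.0369) = 1.612 m·K/W
ΣR = 1.798×10^-4 + 2.298 + 1.737 + 1.612 = 5.647 m·K/W
Q' = ΔT/ΣR = (123 K − 295.8 K)/5.647 = -30.6 W/m
(Negative Q' ⇒ heat flows inward; heat gain = 30.6 W/m.)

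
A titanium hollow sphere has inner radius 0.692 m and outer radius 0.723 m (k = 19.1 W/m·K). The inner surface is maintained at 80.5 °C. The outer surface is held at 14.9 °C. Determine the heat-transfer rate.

Q = 2.54×10^5 W

Q = 4πk·ΔT/(1/r₁ − 1/r₂) = 4π × 19.1 × 65.6 / (1/0.692 − 1/0.723) = 2.54×10^5 W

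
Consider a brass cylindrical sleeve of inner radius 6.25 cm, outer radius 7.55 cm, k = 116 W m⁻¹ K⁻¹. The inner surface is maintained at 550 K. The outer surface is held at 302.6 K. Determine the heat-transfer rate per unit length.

Q' = 954 kW/m

Q' = 2πk·ΔT/ln(r₂/r₁) = 2π × 116 × 247.4 / ln(0.0755/0.0625) = 9.54×10^5 W/m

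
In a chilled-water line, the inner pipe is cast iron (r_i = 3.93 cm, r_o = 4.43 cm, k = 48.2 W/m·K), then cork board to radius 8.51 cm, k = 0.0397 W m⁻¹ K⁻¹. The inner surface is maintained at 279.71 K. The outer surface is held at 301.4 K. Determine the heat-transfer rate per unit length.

Treat each layer as a resistance in series:
  R'_cast iron = ln(0.0443/0.0393)/(2πk) = 0.1198/(2π·48.2) = 3.954×10^-4 m·K/W
  R'_cork board = ln(0.0851/0.0443)/(2πk) = 0.6528/(2π·0.0397) = 2.617 m·K/W
ΣR = 3.954×10^-4 + 2.617 = 2.617 m·K/W
Q' = ΔT/ΣR = (279.71 K − 301.4 K)/2.617 = -8.29 W/m
(Negative Q' ⇒ heat flows inward; heat gain = 8.29 W/m.)

Q' = 8.29 W/m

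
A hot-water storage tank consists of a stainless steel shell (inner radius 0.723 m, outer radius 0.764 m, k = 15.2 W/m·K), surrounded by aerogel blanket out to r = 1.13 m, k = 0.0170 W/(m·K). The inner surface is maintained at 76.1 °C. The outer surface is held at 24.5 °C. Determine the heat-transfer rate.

Q = 26.0 W

Series thermal resistances, inner to outer:
  R_stainless steel = (1/0.723 − 1/0.764)/(4πk) = 0.07423/(4π·15.2) = 3.886×10^-4 K/W
  R_aerogel blanket = (1/0.764 − 1/1.13)/(4πk) = 0.4239/(4π·0.0170) = 1.984 K/W
ΣR = 3.886×10^-4 + 1.984 = 1.984 K/W
Q = ΔT/ΣR = (76.1 °C − 24.5 °C)/1.984 = 26.0 W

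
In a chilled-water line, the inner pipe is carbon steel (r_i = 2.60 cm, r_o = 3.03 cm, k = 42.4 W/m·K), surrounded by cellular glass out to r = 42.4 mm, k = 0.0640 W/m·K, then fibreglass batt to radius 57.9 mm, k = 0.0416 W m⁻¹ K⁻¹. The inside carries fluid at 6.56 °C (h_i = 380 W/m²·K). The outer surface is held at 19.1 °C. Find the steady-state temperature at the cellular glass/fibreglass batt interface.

T = 11.8 °C

Series thermal resistances, inner to outer:
  R'_conv,in = 1/(2πr h) = 1/(2π·0.0260·380) = 0.01611 m·K/W
  R'_carbon steel = ln(0.0303/0.0260)/(2πk) = 0.1531/(2π·42.4) = 5.745×10^-4 m·K/W
  R'_cellular glass = ln(0.0424/0.0303)/(2πk) = 0.3360/(2π·0.0640) = 0.8356 m·K/W
  R'_fibreglass batt = ln(0.0579/0.0424)/(2πk) = 0.3116/(2π·0.0416) = 1.192 m·K/W
ΣR = 0.01611 + 5.745×10^-4 + 0.8356 + 1.192 = 2.044 m·K/W
Q' = ΔT/ΣR = (6.56 °C − 19.1 °C)/2.044 = -6.135 W/m
From the inner boundary to the cellular glass/fibreglass batt interface, ΣR_partial = 0.8523 m·K/W.
T_interface = T_in − Q'·ΣR_partial = 6.56 °C − (-6.135)(0.8523) = 11.8 °C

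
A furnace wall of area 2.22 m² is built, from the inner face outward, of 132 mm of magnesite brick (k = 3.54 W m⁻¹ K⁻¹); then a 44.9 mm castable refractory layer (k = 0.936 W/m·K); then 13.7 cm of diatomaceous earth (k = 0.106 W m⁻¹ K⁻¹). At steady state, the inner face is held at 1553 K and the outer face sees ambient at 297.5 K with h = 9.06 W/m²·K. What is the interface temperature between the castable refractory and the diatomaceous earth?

T = 1481 K

Series thermal resistances, inner to outer:
  R_magnesite brick = L/(kA) = 0.132/(3.54·2.22) = 0.01680 K/W
  R_castable refractory = L/(kA) = 0.0449/(0.936·2.22) = 0.02161 K/W
  R_diatomaceous earth = L/(kA) = 0.137/(0.106·2.22) = 0.5822 K/W
  R_conv,out = 1/(hA) = 1/(9.06·2.22) = 0.04972 K/W
ΣR = 0.01680 + 0.02161 + 0.5822 + 0.04972 = 0.6703 K/W
Q = ΔT/ΣR = (1553 K − 297.5 K)/0.6703 = 1873 W
From the inner boundary to the castable refractory/diatomaceous earth interface, ΣR_partial = 0.03841 K/W.
T_interface = T_in − Q·ΣR_partial = 1553 K − (1873)(0.03841) = 1481 K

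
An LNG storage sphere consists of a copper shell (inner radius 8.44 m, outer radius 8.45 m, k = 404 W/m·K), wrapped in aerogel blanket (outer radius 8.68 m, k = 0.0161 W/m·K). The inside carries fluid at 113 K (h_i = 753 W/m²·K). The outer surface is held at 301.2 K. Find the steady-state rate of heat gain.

Treat each layer as a resistance in series:
  R_conv,in = 1/(4πr²h) = 1/(4π·8.44²·753) = 1.484×10^-6 K/W
  R_copper = (1/8.44 − 1/8.45)/(4πk) = 1.402×10^-4/(4π·404) = 2.762×10^-8 K/W
  R_aerogel blanket = (1/8.45 − 1/8.68)/(4πk) = 0.003136/(4π·0.0161) = 0.01550 K/W
ΣR = 1.484×10^-6 + 2.762×10^-8 + 0.01550 = 0.01550 K/W
Q = ΔT/ΣR = (113 K − 301.2 K)/0.01550 = -12100 W
(Negative Q ⇒ heat flows inward; heat gain = 12100 W.)

Q = 12100 W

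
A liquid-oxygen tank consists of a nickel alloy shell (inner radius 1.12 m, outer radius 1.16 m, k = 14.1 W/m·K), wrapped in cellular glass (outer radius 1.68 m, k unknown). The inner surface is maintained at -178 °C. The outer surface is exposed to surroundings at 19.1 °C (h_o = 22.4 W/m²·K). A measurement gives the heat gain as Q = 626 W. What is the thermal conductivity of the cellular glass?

k = 0.0677 W/m·K

ΣR = ΔT/Q = |-178 − 19.1|/626 = 0.3149 K/W
Known resistances:
  R_nickel alloy = (1/1.12 − 1/1.16)/(4πk) = 0.03079/(4π·14.1) = 1.738×10^-4 K/W
  R_conv,out = 1/(4πr²h) = 1/(4π·1.68²·22.4) = 0.001259 K/W
R_cellular glass = ΣR − ΣR_known = 0.3149 − 0.001433 = 0.3135 K/W
(1/r₁−1/r₂)/(4πk) = 0.3135 ⇒ k = 0.2668/(4π·0.3135) = 0.0677 W/m·K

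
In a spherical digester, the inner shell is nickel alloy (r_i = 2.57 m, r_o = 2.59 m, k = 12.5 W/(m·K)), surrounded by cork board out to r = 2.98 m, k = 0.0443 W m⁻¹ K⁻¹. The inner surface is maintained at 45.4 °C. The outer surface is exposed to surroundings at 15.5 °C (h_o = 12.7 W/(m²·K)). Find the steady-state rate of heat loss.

Treat each layer as a resistance in series:
  R_nickel alloy = (1/2.57 − 1/2.59)/(4πk) = 0.003005/(4π·12.5) = 1.913×10^-5 K/W
  R_cork board = (1/2.59 − 1/2.98)/(4πk) = 0.05053/(4π·0.0443) = 0.09077 K/W
  R_conv,out = 1/(4πr²h) = 1/(4π·2.98²·12.7) = 7.056×10^-4 K/W
ΣR = 1.913×10^-5 + 0.09077 + 7.056×10^-4 = 0.09149 K/W
Q = ΔT/ΣR = (45.4 °C − 15.5 °C)/0.09149 = 327 W

Q = 327 W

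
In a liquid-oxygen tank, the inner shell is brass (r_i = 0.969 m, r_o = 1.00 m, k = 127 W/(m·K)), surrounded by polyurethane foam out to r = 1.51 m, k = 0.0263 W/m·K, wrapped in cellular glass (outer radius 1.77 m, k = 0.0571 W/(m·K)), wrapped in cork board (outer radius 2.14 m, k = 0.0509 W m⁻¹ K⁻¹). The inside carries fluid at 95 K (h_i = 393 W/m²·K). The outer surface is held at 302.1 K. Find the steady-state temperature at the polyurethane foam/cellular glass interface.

Series thermal resistances, inner to outer:
  R_conv,in = 1/(4πr²h) = 1/(4π·0.969²·393) = 2.157×10^-4 K/W
  R_brass = (1/0.969 − 1/1.00)/(4πk) = 0.03199/(4π·127) = 2.005×10^-5 K/W
  R_polyurethane foam = (1/1.00 − 1/1.51)/(4πk) = 0.3377/(4π·0.0263) = 1.022 K/W
  R_cellular glass = (1/1.51 − 1/1.77)/(4πk) = 0.09728/(4π·0.0571) = 0.1356 K/W
  R_cork board = (1/1.77 − 1/2.14)/(4πk) = 0.09768/(4π·0.0509) = 0.1527 K/W
ΣR = 2.157×10^-4 + 2.005×10^-5 + 1.022 + 0.1356 + 0.1527 = 1.311 K/W
Q = ΔT/ΣR = (95 K − 302.1 K)/1.311 = -158.0 W
From the inner boundary to the polyurethane foam/cellular glass interface, ΣR_partial = 1.022 K/W.
T_interface = T_in − Q·ΣR_partial = 95 K − (-158.0)(1.022) = 256.5 K

T = 256.5 K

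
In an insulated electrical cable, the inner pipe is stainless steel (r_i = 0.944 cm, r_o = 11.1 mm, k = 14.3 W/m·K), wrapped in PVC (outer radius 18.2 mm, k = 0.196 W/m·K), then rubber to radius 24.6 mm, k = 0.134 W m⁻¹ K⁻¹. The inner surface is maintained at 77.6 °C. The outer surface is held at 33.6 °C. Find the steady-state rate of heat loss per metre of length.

Q' = 57.8 W/m

Treat each layer as a resistance in series:
  R'_stainless steel = ln(0.0111/0.00944)/(2πk) = 0.1620/(2π·14.3) = 0.001803 m·K/W
  R'_PVC = ln(0.0182/0.0111)/(2πk) = 0.4945/(2π·0.196) = 0.4015 m·K/W
  R'_rubber = ln(0.0246/0.0182)/(2πk) = 0.3013/(2π·0.134) = 0.3579 m·K/W
ΣR = 0.001803 + 0.4015 + 0.3579 = 0.7612 m·K/W
Q' = ΔT/ΣR = (77.6 °C − 33.6 °C)/0.7612 = 57.8 W/m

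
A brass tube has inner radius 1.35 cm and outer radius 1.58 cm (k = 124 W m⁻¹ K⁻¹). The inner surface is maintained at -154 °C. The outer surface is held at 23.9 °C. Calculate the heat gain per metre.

Q' = 2πk·ΔT/ln(r₂/r₁) = 2π × 124 × 177.9 / ln(0.0158/0.0135) = 8.81×10^5 W/m

Q' = 8.81×10^5 W/m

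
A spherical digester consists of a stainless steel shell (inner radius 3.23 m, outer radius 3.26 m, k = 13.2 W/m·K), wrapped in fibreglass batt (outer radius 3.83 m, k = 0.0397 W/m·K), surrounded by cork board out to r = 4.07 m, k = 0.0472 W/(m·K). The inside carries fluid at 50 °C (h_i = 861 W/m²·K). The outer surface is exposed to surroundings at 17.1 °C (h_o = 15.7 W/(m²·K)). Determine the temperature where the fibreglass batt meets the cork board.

T = 24.4 °C

Treat each layer as a resistance in series:
  R_conv,in = 1/(4πr²h) = 1/(4π·3.23²·861) = 8.859×10^-6 K/W
  R_stainless steel = (1/3.23 − 1/3.26)/(4πk) = 0.002849/(4π·13.2) = 1.718×10^-5 K/W
  R_fibreglass batt = (1/3.26 − 1/3.83)/(4πk) = 0.04565/(4π·0.0397) = 0.09151 K/W
  R_cork board = (1/3.83 − 1/4.07)/(4πk) = 0.01540/(4π·0.0472) = 0.02596 K/W
  R_conv,out = 1/(4πr²h) = 1/(4π·4.07²·15.7) = 3.060×10^-4 K/W
ΣR = 8.859×10^-6 + 1.718×10^-5 + 0.09151 + 0.02596 + 3.060×10^-4 = 0.1178 K/W
Q = ΔT/ΣR = (50 °C − 17.1 °C)/0.1178 = 279.3 W
From the inner boundary to the fibreglass batt/cork board interface, ΣR_partial = 0.09154 K/W.
T_interface = T_in − Q·ΣR_partial = 50 °C − (279.3)(0.09154) = 24.4 °C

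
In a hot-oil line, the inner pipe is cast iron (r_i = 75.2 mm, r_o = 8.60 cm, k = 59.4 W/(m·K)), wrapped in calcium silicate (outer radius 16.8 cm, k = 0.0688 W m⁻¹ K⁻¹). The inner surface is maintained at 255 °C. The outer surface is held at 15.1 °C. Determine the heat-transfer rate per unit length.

Resistance network (inner→outer):
  R'_cast iron = ln(0.0860/0.0752)/(2πk) = 0.1342/(2π·59.4) = 3.596×10^-4 m·K/W
  R'_calcium silicate = ln(0.168/0.0860)/(2πk) = 0.6696/(2π·0.0688) = 1.549 m·K/W
ΣR = 3.596×10^-4 + 1.549 = 1.549 m·K/W
Q' = ΔT/ΣR = (255 °C − 15.1 °C)/1.549 = 155 W/m

Q' = 155 W/m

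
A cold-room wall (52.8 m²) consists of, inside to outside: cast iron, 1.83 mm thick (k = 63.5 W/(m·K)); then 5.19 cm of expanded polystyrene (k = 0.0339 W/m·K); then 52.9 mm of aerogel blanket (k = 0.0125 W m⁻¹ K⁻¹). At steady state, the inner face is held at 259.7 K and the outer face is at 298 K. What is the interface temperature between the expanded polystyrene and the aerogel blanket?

Resistance network (inner→outer):
  R_cast iron = L/(kA) = 0.00183/(63.5·52.8) = 5.458×10^-7 K/W
  R_expanded polystyrene = L/(kA) = 0.0519/(0.0339·52.8) = 0.02900 K/W
  R_aerogel blanket = L/(kA) = 0.0529/(0.0125·52.8) = 0.08015 K/W
ΣR = 5.458×10^-7 + 0.02900 + 0.08015 = 0.1092 K/W
Q = ΔT/ΣR = (259.7 K − 298 K)/0.1092 = -350.7 W
From the inner boundary to the expanded polystyrene/aerogel blanket interface, ΣR_partial = 0.02900 K/W.
T_interface = T_in − Q·ΣR_partial = 259.7 K − (-350.7)(0.02900) = 269.87 K

T = 269.87 K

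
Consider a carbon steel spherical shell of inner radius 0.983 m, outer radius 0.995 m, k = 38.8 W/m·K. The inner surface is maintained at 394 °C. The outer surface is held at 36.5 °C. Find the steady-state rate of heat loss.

Q = 14200 kW

Q = 4πk·ΔT/(1/r₁ − 1/r₂) = 4π × 38.8 × 357.5 / (1/0.983 − 1/0.995) = 1.42×10^7 W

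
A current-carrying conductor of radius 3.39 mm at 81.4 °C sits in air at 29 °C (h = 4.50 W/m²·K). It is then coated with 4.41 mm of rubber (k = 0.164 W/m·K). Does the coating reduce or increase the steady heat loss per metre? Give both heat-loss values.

Critical radius for a cylinder: r_cr = k/h = 0.0364 m = 3.64 cm.
Outer radius after coating: r₂ = 0.00339 + 0.00441 = 0.00780 m.
Since r₁ < r_cr and r₂ ≤ r_cr, the coating moves toward the maximum at r_cr — heat loss rises.
Bare: R = 1/(2πr₁h) = 10.43 m·K/W; Q = 52.4/10.43 = 5.02 W/m.
Coated: R = R_cond + R_conv = 5.343 m·K/W; Q = 52.4/5.343 = 9.81 W/m.

increases: 5.02 → 9.81 W/m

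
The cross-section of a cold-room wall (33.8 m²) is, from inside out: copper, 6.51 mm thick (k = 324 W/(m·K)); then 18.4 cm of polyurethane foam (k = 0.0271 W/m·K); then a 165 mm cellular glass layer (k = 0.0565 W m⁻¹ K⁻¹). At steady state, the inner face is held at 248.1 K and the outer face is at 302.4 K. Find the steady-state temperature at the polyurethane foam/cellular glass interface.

Series thermal resistances, inner to outer:
  R_copper = L/(kA) = 0.00651/(324·33.8) = 5.945×10^-7 K/W
  R_polyurethane foam = L/(kA) = 0.184/(0.0271·33.8) = 0.2009 K/W
  R_cellular glass = L/(kA) = 0.165/(0.0565·33.8) = 0.08640 K/W
ΣR = 5.945×10^-7 + 0.2009 + 0.08640 = 0.2873 K/W
Q = ΔT/ΣR = (248.1 K − 302.4 K)/0.2873 = -189.0 W
From the inner boundary to the polyurethane foam/cellular glass interface, ΣR_partial = 0.2009 K/W.
T_interface = T_in − Q·ΣR_partial = 248.1 K − (-189.0)(0.2009) = 286.1 K

T = 286.1 K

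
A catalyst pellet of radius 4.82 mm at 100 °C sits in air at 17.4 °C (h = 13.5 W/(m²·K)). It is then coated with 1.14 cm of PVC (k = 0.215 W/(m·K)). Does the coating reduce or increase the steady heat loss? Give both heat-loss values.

Critical radius for a sphere: r_cr = 2k/h = 0.0319 m = 3.19 cm.
Outer radius after coating: r₂ = 0.00482 + 0.0114 = 0.01622 m.
Since r₁ < r_cr and r₂ ≤ r_cr, the coating moves toward the maximum at r_cr — heat loss rises.
Bare: R = 1/(4πr₁²h) = 253.7 K/W; Q = 82.6/253.7 = 0.326 W.
Coated: R = R_cond + R_conv = 76.38 K/W; Q = 82.6/76.38 = 1.08 W.

increases: 0.326 → 1.08 W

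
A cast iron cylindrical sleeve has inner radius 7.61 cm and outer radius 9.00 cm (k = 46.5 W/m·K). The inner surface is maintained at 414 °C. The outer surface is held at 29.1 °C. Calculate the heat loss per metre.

Q' = 2πk·ΔT/ln(r₂/r₁) = 2π × 46.5 × 384.9 / ln(0.0900/0.0761) = 6.70×10^5 W/m

Q' = 6.70×10^5 W/m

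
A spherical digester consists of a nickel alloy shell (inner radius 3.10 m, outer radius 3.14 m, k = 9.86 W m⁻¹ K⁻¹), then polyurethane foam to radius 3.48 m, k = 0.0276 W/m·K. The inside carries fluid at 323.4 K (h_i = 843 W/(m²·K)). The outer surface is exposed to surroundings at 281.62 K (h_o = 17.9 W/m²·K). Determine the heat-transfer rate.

Series thermal resistances, inner to outer:
  R_conv,in = 1/(4πr²h) = 1/(4π·3.10²·843) = 9.823×10^-6 K/W
  R_nickel alloy = (1/3.10 − 1/3.14)/(4πk) = 0.004109/(4π·9.86) = 3.317×10^-5 K/W
  R_polyurethane foam = (1/3.14 − 1/3.48)/(4πk) = 0.03112/(4π·0.0276) = 0.08971 K/W
  R_conv,out = 1/(4πr²h) = 1/(4π·3.48²·17.9) = 3.671×10^-4 K/W
ΣR = 9.823×10^-6 + 3.317×10^-5 + 0.08971 + 3.671×10^-4 = 0.09012 K/W
Q = ΔT/ΣR = (323.4 K − 281.62 K)/0.09012 = 464 W

Q = 464 W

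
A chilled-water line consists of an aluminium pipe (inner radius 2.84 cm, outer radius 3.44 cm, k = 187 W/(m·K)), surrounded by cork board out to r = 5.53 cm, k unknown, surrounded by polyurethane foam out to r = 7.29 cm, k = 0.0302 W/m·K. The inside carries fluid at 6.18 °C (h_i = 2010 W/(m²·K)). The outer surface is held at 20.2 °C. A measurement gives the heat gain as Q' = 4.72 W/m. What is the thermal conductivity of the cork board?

k = 0.0500 W/m·K

ΣR = ΔT/Q' = |6.18 − 20.2|/4.72 = 2.970 m·K/W
Known resistances:
  R'_conv,in = 1/(2πr h) = 1/(2π·0.0284·2010) = 0.002788 m·K/W
  R'_aluminium = ln(0.0344/0.0284)/(2πk) = 0.1917/(2π·187) = 1.631×10^-4 m·K/W
  R'_polyurethane foam = ln(0.0729/0.0553)/(2πk) = 0.2763/(2π·0.0302) = 1.456 m·K/W
R_cork board = ΣR − ΣR_known = 2.970 − 1.459 = 1.511 m·K/W
ln(r₂/r₁)/(2πk) = 1.511 ⇒ k = 0.4747/(2π·1.511) = 0.0500 W/m·K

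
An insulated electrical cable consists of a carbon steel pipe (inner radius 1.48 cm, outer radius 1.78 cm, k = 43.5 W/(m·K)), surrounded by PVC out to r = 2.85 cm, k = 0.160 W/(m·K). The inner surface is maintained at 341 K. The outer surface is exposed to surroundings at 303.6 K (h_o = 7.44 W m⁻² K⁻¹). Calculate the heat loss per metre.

Q' = 30.7 W/m

Series thermal resistances, inner to outer:
  R'_carbon steel = ln(0.0178/0.0148)/(2πk) = 0.1846/(2π·43.5) = 6.753×10^-4 m·K/W
  R'_PVC = ln(0.0285/0.0178)/(2πk) = 0.4707/(2π·0.160) = 0.4682 m·K/W
  R'_conv,out = 1/(2πr h) = 1/(2π·0.0285·7.44) = 0.7506 m·K/W
ΣR = 6.753×10^-4 + 0.4682 + 0.7506 = 1.219 m·K/W
Q' = ΔT/ΣR = (341 K − 303.6 K)/1.219 = 30.7 W/m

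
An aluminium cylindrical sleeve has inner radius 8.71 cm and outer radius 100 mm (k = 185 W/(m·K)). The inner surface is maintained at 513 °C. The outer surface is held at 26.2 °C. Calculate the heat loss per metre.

Q' = 4.10×10^6 W/m

Q' = 2πk·ΔT/ln(r₂/r₁) = 2π × 185 × 486.8 / ln(0.100/0.0871) = 4.10×10^6 W/m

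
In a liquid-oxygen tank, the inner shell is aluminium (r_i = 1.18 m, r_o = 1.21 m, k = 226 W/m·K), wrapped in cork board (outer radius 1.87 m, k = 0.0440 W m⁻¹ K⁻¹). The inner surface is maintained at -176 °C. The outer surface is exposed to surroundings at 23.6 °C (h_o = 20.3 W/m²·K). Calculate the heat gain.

Q = 378 W

Series thermal resistances, inner to outer:
  R_aluminium = (1/1.18 − 1/1.21)/(4πk) = 0.02101/(4π·226) = 7.398×10^-6 K/W
  R_cork board = (1/1.21 − 1/1.87)/(4πk) = 0.2917/(4π·0.0440) = 0.5275 K/W
  R_conv,out = 1/(4πr²h) = 1/(4π·1.87²·20.3) = 0.001121 K/W
ΣR = 7.398×10^-6 + 0.5275 + 0.001121 = 0.5286 K/W
Q = ΔT/ΣR = (-176 °C − 23.6 °C)/0.5286 = -378 W
(Negative Q ⇒ heat flows inward; heat gain = 378 W.)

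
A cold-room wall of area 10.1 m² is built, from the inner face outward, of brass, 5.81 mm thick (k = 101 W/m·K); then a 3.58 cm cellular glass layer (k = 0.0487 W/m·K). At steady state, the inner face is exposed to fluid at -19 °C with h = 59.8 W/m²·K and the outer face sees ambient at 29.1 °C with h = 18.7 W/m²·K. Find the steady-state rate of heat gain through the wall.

Series thermal resistances, inner to outer:
  R_conv,in = 1/(hA) = 1/(59.8·10.1) = 0.001656 K/W
  R_brass = L/(kA) = 0.00581/(101·10.1) = 5.696×10^-6 K/W
  R_cellular glass = L/(kA) = 0.0358/(0.0487·10.1) = 0.07278 K/W
  R_conv,out = 1/(hA) = 1/(18.7·10.1) = 0.005295 K/W
ΣR = 0.001656 + 5.696×10^-6 + 0.07278 + 0.005295 = 0.07974 K/W
Q = ΔT/ΣR = (-19 °C − 29.1 °C)/0.07974 = -603 W
(Negative Q ⇒ heat flows inward; heat gain = 603 W.)

Q = 603 W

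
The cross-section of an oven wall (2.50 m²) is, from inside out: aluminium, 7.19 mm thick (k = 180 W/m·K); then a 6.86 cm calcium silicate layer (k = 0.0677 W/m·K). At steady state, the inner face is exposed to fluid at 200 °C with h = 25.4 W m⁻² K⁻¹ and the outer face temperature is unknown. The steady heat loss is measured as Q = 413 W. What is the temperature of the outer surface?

T_out = 26.1 °C

Series resistances:
  R_conv,in = 1/(hA) = 1/(25.4·2.50) = 0.01575 K/W
  R_aluminium = L/(kA) = 0.00719/(180·2.50) = 1.598×10^-5 K/W
  R_calcium silicate = L/(kA) = 0.0686/(0.0677·2.50) = 0.4053 K/W
ΣR = 0.4211 K/W
ΔT = Q·ΣR = 413 × 0.4211 = 173.9 K
Heat flows outward, so T_out = T_in − ΔT = 200 − 173.9 = 26.1 °C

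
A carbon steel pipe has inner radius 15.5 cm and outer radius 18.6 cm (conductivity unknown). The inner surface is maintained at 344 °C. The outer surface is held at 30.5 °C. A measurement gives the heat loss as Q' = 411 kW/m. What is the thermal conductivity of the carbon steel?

ΣR = ΔT/Q' = |344 − 30.5|/4.11×10^5 = 7.628×10^-4 m·K/W
ln(r₂/r₁)/(2πk) = 7.628×10^-4 ⇒ k = 0.1823/(2π·7.628×10^-4) = 38.0 W/m·K

k = 38.0 W/m·K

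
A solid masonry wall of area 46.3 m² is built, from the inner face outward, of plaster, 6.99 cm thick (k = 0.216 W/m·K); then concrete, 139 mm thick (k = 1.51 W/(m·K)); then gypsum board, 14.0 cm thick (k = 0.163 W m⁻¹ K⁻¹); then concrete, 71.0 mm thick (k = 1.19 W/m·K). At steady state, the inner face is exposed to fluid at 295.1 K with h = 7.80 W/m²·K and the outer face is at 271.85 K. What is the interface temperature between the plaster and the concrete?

Treat each layer as a resistance in series:
  R_conv,in = 1/(hA) = 1/(7.80·46.3) = 0.002769 K/W
  R_plaster = L/(kA) = 0.0699/(0.216·46.3) = 0.006989 K/W
  R_concrete = L/(kA) = 0.139/(1.51·46.3) = 0.001988 K/W
  R_gypsum board = L/(kA) = 0.140/(0.163·46.3) = 0.01855 K/W
  R_concrete = L/(kA) = 0.0710/(1.19·46.3) = 0.001289 K/W
ΣR = 0.002769 + 0.006989 + 0.001988 + 0.01855 + 0.001289 = 0.03159 K/W
Q = ΔT/ΣR = (295.1 K − 271.85 K)/0.03159 = 736.0 W
From the inner boundary to the plaster/concrete interface, ΣR_partial = 0.009758 K/W.
T_interface = T_in − Q·ΣR_partial = 295.1 K − (736.0)(0.009758) = 287.9 K

T = 287.9 K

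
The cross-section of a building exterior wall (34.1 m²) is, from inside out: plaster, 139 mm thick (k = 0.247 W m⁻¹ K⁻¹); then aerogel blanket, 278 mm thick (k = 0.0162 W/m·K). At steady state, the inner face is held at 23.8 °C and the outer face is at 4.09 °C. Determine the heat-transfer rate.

Series thermal resistances, inner to outer:
  R_plaster = L/(kA) = 0.139/(0.247·34.1) = 0.01650 K/W
  R_aerogel blanket = L/(kA) = 0.278/(0.0162·34.1) = 0.5032 K/W
ΣR = 0.01650 + 0.5032 = 0.5197 K/W
Q = ΔT/ΣR = (23.8 °C − 4.09 °C)/0.5197 = 37.9 W

Q = 37.9 W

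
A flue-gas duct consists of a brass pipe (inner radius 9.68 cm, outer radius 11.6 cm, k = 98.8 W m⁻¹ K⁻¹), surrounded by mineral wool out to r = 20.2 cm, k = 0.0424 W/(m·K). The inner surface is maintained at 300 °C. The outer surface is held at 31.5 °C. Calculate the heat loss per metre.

Series thermal resistances, inner to outer:
  R'_brass = ln(0.116/0.0968)/(2πk) = 0.1809/(2π·98.8) = 2.915×10^-4 m·K/W
  R'_mineral wool = ln(0.202/0.116)/(2πk) = 0.5547/(2π·0.0424) = 2.082 m·K/W
ΣR = 2.915×10^-4 + 2.082 = 2.082 m·K/W
Q' = ΔT/ΣR = (300 °C − 31.5 °C)/2.082 = 129 W/m

Q' = 129 W/m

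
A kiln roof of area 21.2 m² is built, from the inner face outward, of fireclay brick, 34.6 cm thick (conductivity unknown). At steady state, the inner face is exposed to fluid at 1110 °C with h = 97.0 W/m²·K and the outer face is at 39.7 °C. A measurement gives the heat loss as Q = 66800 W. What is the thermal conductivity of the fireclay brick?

ΣR = ΔT/Q = |1110 − 39.7|/66800 = 0.01602 K/W
Known resistances:
  R_conv,in = 1/(hA) = 1/(97.0·21.2) = 4.863×10^-4 K/W
R_fireclay brick = ΣR − ΣR_known = 0.01602 − 4.863×10^-4 = 0.01553 K/W
L/(kA) = 0.01553 ⇒ k = 0.346/(0.01553·21.2) = 1.05 W/m·K

k = 1.05 W/m·K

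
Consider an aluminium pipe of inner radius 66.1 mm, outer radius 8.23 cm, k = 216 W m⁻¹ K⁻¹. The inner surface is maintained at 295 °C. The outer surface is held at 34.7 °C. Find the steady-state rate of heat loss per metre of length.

Q' = 2πk·ΔT/ln(r₂/r₁) = 2π × 216 × 260.3 / ln(0.0823/0.0661) = 1.61×10^6 W/m

Q' = 1.61×10^6 W/m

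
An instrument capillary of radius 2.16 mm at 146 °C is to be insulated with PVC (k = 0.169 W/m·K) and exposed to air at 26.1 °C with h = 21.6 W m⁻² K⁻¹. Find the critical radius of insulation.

r_cr = 0.782 cm

For a cylinder, r_cr = k_ins/h = 0.169/21.6 = 0.00782 m = 0.782 cm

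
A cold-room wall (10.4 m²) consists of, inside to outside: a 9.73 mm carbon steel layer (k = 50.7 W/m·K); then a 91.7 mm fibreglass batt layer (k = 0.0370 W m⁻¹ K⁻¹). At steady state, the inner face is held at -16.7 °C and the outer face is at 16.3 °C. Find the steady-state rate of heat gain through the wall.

Q = 138 W

Treat each layer as a resistance in series:
  R_carbon steel = L/(kA) = 0.00973/(50.7·10.4) = 1.845×10^-5 K/W
  R_fibreglass batt = L/(kA) = 0.0917/(0.0370·10.4) = 0.2383 K/W
ΣR = 1.845×10^-5 + 0.2383 = 0.2383 K/W
Q = ΔT/ΣR = (-16.7 °C − 16.3 °C)/0.2383 = -138 W
(Negative Q ⇒ heat flows inward; heat gain = 138 W.)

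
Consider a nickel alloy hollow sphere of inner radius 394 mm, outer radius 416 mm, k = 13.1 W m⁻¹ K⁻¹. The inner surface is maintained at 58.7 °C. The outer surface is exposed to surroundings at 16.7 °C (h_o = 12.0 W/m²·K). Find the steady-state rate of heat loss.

Resistance network (inner→outer):
  R_nickel alloy = (1/0.394 − 1/0.416)/(4πk) = 0.1342/(4π·13.1) = 8.154×10^-4 K/W
  R_conv,out = 1/(4πr²h) = 1/(4π·0.416²·12.0) = 0.03832 K/W
ΣR = 8.154×10^-4 + 0.03832 = 0.03914 K/W
Q = ΔT/ΣR = (58.7 °C − 16.7 °C)/0.03914 = 1070 W

Q = 1070 W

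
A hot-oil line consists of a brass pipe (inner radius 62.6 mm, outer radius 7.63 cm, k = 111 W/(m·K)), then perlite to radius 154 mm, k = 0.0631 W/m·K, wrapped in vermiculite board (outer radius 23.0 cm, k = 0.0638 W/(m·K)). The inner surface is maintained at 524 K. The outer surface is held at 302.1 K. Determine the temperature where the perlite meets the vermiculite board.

Resistance network (inner→outer):
  R'_brass = ln(0.0763/0.0626)/(2πk) = 0.1979/(2π·111) = 2.838×10^-4 m·K/W
  R'_perlite = ln(0.154/0.0763)/(2πk) = 0.7023/(2π·0.0631) = 1.771 m·K/W
  R'_vermiculite board = ln(0.230/0.154)/(2πk) = 0.4011/(2π·0.0638) = 1.001 m·K/W
ΣR = 2.838×10^-4 + 1.771 + 1.001 = 2.772 m·K/W
Q' = ΔT/ΣR = (524 K − 302.1 K)/2.772 = 80.05 W/m
From the inner boundary to the perlite/vermiculite board interface, ΣR_partial = 1.771 m·K/W.
T_interface = T_in − Q'·ΣR_partial = 524 K − (80.05)(1.771) = 382 K

T = 382 K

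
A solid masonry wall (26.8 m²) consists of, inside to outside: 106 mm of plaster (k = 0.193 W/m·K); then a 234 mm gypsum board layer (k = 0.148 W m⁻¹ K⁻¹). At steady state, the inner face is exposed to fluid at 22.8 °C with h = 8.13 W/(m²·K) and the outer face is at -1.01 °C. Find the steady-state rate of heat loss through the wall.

Q = 283 W

Treat each layer as a resistance in series:
  R_conv,in = 1/(hA) = 1/(8.13·26.8) = 0.004590 K/W
  R_plaster = L/(kA) = 0.106/(0.193·26.8) = 0.02049 K/W
  R_gypsum board = L/(kA) = 0.234/(0.148·26.8) = 0.05900 K/W
ΣR = 0.004590 + 0.02049 + 0.05900 = 0.08408 K/W
Q = ΔT/ΣR = (22.8 °C − -1.01 °C)/0.08408 = 283 W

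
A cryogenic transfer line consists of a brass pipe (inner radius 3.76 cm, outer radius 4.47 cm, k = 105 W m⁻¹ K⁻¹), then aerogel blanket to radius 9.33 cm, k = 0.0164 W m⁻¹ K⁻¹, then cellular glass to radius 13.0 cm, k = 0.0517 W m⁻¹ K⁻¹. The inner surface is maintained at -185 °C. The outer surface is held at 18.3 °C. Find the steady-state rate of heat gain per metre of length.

Q' = 24.9 W/m

Resistance network (inner→outer):
  R'_brass = ln(0.0447/0.0376)/(2πk) = 0.1730/(2π·105) = 2.622×10^-4 m·K/W
  R'_aerogel blanket = ln(0.0933/0.0447)/(2πk) = 0.7358/(2π·0.0164) = 7.141 m·K/W
  R'_cellular glass = ln(0.130/0.0933)/(2πk) = 0.3317/(2π·0.0517) = 1.021 m·K/W
ΣR = 2.622×10^-4 + 7.141 + 1.021 = 8.162 m·K/W
Q' = ΔT/ΣR = (-185 °C − 18.3 °C)/8.162 = -24.9 W/m
(Negative Q' ⇒ heat flows inward; heat gain = 24.9 W/m.)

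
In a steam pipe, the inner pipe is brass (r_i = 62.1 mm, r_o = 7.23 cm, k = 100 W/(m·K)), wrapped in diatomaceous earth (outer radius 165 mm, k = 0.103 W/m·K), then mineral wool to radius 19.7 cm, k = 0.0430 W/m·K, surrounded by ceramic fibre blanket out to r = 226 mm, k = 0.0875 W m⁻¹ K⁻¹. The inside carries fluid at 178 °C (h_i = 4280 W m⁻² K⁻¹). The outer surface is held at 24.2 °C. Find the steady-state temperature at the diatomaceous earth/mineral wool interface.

Resistance network (inner→outer):
  R'_conv,in = 1/(2πr h) = 1/(2π·0.0621·4280) = 5.988×10^-4 m·K/W
  R'_brass = ln(0.0723/0.0621)/(2πk) = 0.1521/(2π·100) = 2.420×10^-4 m·K/W
  R'_diatomaceous earth = ln(0.165/0.0723)/(2πk) = 0.8251/(2π·0.103) = 1.275 m·K/W
  R'_mineral wool = ln(0.197/0.165)/(2πk) = 0.1773/(2π·0.0430) = 0.6561 m·K/W
  R'_ceramic fibre blanket = ln(0.226/0.197)/(2πk) = 0.1373/(2π·0.0875) = 0.2498 m·K/W
ΣR = 5.988×10^-4 + 2.420×10^-4 + 1.275 + 0.6561 + 0.2498 = 2.182 m·K/W
Q' = ΔT/ΣR = (178 °C − 24.2 °C)/2.182 = 70.49 W/m
From the inner boundary to the diatomaceous earth/mineral wool interface, ΣR_partial = 1.276 m·K/W.
T_interface = T_in − Q'·ΣR_partial = 178 °C − (70.49)(1.276) = 88.1 °C

T = 88.1 °C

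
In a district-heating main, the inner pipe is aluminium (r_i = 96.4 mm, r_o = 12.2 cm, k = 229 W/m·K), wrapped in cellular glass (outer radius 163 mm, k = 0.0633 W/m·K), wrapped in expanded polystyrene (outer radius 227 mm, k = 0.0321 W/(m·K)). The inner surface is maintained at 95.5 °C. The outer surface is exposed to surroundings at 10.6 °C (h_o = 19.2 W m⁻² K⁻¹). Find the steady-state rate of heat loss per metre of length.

Treat each layer as a resistance in series:
  R'_aluminium = ln(0.122/0.0964)/(2πk) = 0.2355/(2π·229) = 1.637×10^-4 m·K/W
  R'_cellular glass = ln(0.163/0.122)/(2πk) = 0.2897/(2π·0.0633) = 0.7285 m·K/W
  R'_expanded polystyrene = ln(0.227/0.163)/(2πk) = 0.3312/(2π·0.0321) = 1.642 m·K/W
  R'_conv,out = 1/(2πr h) = 1/(2π·0.227·19.2) = 0.03652 m·K/W
ΣR = 1.637×10^-4 + 0.7285 + 1.642 + 0.03652 = 2.407 m·K/W
Q' = ΔT/ΣR = (95.5 °C − 10.6 °C)/2.407 = 35.3 W/m

Q' = 35.3 W/m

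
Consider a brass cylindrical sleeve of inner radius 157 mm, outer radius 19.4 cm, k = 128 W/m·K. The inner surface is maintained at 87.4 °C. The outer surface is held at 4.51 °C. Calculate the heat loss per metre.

Q' = 315 kW/m

Q' = 2πk·ΔT/ln(r₂/r₁) = 2π × 128 × 82.89 / ln(0.194/0.157) = 3.15×10^5 W/m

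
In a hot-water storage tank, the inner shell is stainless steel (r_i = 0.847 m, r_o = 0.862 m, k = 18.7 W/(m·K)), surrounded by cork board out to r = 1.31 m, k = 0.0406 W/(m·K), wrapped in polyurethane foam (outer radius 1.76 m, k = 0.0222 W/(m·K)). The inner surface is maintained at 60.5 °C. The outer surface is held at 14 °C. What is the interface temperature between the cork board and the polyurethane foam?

T = 36.0 °C

Series thermal resistances, inner to outer:
  R_stainless steel = (1/0.847 − 1/0.862)/(4πk) = 0.02054/(4π·18.7) = 8.743×10^-5 K/W
  R_cork board = (1/0.862 − 1/1.31)/(4πk) = 0.3967/(4π·0.0406) = 0.7776 K/W
  R_polyurethane foam = (1/1.31 − 1/1.76)/(4πk) = 0.1952/(4π·0.0222) = 0.6996 K/W
ΣR = 8.743×10^-5 + 0.7776 + 0.6996 = 1.477 K/W
Q = ΔT/ΣR = (60.5 °C − 14 °C)/1.477 = 31.48 W
From the inner boundary to the cork board/polyurethane foam interface, ΣR_partial = 0.7777 K/W.
T_interface = T_in − Q·ΣR_partial = 60.5 °C − (31.48)(0.7777) = 36.0 °C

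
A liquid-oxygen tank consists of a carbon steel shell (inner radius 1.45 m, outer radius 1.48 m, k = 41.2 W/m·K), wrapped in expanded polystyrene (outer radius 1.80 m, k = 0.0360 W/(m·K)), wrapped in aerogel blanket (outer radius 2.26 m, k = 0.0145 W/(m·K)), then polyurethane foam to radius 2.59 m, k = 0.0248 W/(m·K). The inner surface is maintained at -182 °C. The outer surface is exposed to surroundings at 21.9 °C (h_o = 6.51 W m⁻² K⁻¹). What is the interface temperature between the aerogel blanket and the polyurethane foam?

T = -13.0 °C

Series thermal resistances, inner to outer:
  R_carbon steel = (1/1.45 − 1/1.48)/(4πk) = 0.01398/(4π·41.2) = 2.700×10^-5 K/W
  R_expanded polystyrene = (1/1.48 − 1/1.80)/(4πk) = 0.1201/(4π·0.0360) = 0.2655 K/W
  R_aerogel blanket = (1/1.80 − 1/2.26)/(4πk) = 0.1131/(4π·0.0145) = 0.6206 K/W
  R_polyurethane foam = (1/2.26 − 1/2.59)/(4πk) = 0.05638/(4π·0.0248) = 0.1809 K/W
  R_conv,out = 1/(4πr²h) = 1/(4π·2.59²·6.51) = 0.001822 K/W
ΣR = 2.700×10^-5 + 0.2655 + 0.6206 + 0.1809 + 0.001822 = 1.069 K/W
Q = ΔT/ΣR = (-182 °C − 21.9 °C)/1.069 = -190.7 W
From the inner boundary to the aerogel blanket/polyurethane foam interface, ΣR_partial = 0.8861 K/W.
T_interface = T_in − Q·ΣR_partial = -182 °C − (-190.7)(0.8861) = -13.0 °C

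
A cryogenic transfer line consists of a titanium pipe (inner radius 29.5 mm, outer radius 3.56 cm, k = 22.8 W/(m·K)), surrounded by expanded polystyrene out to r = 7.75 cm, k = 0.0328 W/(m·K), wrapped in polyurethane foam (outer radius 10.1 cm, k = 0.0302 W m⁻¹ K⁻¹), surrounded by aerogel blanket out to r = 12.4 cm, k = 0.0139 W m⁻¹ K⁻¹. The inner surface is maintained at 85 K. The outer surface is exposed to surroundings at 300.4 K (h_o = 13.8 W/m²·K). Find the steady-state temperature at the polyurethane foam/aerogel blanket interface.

Series thermal resistances, inner to outer:
  R'_titanium = ln(0.0356/0.0295)/(2πk) = 0.1880/(2π·22.8) = 0.001312 m·K/W
  R'_expanded polystyrene = ln(0.0775/0.0356)/(2πk) = 0.7779/(2π·0.0328) = 3.775 m·K/W
  R'_polyurethane foam = ln(0.101/0.0775)/(2πk) = 0.2648/(2π·0.0302) = 1.396 m·K/W
  R'_aerogel blanket = ln(0.124/0.101)/(2πk) = 0.2052/(2π·0.0139) = 2.349 m·K/W
  R'_conv,out = 1/(2πr h) = 1/(2π·0.124·13.8) = 0.09301 m·K/W
ΣR = 0.001312 + 3.775 + 1.396 + 2.349 + 0.09301 = 7.614 m·K/W
Q' = ΔT/ΣR = (85 K − 300.4 K)/7.614 = -28.29 W/m
From the inner boundary to the polyurethane foam/aerogel blanket interface, ΣR_partial = 5.172 m·K/W.
T_interface = T_in − Q'·ΣR_partial = 85 K − (-28.29)(5.172) = 231.3 K

T = 231.3 K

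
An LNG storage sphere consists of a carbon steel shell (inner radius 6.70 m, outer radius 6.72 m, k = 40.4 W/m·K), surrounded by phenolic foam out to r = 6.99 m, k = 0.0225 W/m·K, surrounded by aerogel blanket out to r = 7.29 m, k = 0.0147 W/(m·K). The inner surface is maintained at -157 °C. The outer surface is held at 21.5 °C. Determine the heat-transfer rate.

Q = 3.42 kW

Resistance network (inner→outer):
  R_carbon steel = (1/6.70 − 1/6.72)/(4πk) = 4.442×10^-4/(4π·40.4) = 8.750×10^-7 K/W
  R_phenolic foam = (1/6.72 − 1/6.99)/(4πk) = 0.005748/(4π·0.0225) = 0.02033 K/W
  R_aerogel blanket = (1/6.99 − 1/7.29)/(4πk) = 0.005887/(4π·0.0147) = 0.03187 K/W
ΣR = 8.750×10^-7 + 0.02033 + 0.03187 = 0.05220 K/W
Q = ΔT/ΣR = (-157 °C − 21.5 °C)/0.05220 = -3420 W
(Negative Q ⇒ heat flows inward; heat gain = 3420 W.)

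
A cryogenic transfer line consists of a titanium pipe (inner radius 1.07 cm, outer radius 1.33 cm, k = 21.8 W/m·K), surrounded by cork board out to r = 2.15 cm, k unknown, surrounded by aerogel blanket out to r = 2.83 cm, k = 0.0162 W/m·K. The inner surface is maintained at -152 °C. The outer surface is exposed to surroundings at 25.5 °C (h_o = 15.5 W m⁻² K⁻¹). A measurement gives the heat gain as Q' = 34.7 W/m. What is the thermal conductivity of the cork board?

k = 0.0373 W/m·K

ΣR = ΔT/Q' = |-152 − 25.5|/34.7 = 5.115 m·K/W
Known resistances:
  R'_titanium = ln(0.0133/0.0107)/(2πk) = 0.2175/(2π·21.8) = 0.001588 m·K/W
  R'_aerogel blanket = ln(0.0283/0.0215)/(2πk) = 0.2748/(2π·0.0162) = 2.700 m·K/W
  R'_conv,out = 1/(2πr h) = 1/(2π·0.0283·15.5) = 0.3628 m·K/W
R_cork board = ΣR − ΣR_known = 5.115 − 3.064 = 2.051 m·K/W
ln(r₂/r₁)/(2πk) = 2.051 ⇒ k = 0.4803/(2π·2.051) = 0.0373 W/m·K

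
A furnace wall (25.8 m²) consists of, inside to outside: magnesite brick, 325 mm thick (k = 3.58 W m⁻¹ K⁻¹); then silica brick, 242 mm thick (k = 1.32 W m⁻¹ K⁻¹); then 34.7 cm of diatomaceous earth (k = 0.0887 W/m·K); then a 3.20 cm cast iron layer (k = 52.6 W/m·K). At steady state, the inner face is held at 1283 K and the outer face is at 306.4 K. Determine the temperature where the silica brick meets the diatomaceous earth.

Resistance network (inner→outer):
  R_magnesite brick = L/(kA) = 0.325/(3.58·25.8) = 0.003519 K/W
  R_silica brick = L/(kA) = 0.242/(1.32·25.8) = 0.007106 K/W
  R_diatomaceous earth = L/(kA) = 0.347/(0.0887·25.8) = 0.1516 K/W
  R_cast iron = L/(kA) = 0.0320/(52.6·25.8) = 2.358×10^-5 K/W
ΣR = 0.003519 + 0.007106 + 0.1516 + 2.358×10^-5 = 0.1622 K/W
Q = ΔT/ΣR = (1283 K − 306.4 K)/0.1622 = 6021 W
From the inner boundary to the silica brick/diatomaceous earth interface, ΣR_partial = 0.01063 K/W.
T_interface = T_in − Q·ΣR_partial = 1283 K − (6021)(0.01063) = 1219 K

T = 1219 K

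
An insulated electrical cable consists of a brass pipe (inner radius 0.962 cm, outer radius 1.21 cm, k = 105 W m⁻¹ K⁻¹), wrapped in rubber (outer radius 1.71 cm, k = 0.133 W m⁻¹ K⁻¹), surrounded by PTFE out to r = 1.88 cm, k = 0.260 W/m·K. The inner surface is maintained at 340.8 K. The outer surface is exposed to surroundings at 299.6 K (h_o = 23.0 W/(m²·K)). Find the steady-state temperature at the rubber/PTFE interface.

T = 320.5 K

Resistance network (inner→outer):
  R'_brass = ln(0.0121/0.00962)/(2πk) = 0.2294/(2π·105) = 3.477×10^-4 m·K/W
  R'_rubber = ln(0.0171/0.0121)/(2πk) = 0.3459/(2π·0.133) = 0.4139 m·K/W
  R'_PTFE = ln(0.0188/0.0171)/(2πk) = 0.09478/(2π·0.260) = 0.05802 m·K/W
  R'_conv,out = 1/(2πr h) = 1/(2π·0.0188·23.0) = 0.3681 m·K/W
ΣR = 3.477×10^-4 + 0.4139 + 0.05802 + 0.3681 = 0.8404 m·K/W
Q' = ΔT/ΣR = (340.8 K − 299.6 K)/0.8404 = 49.02 W/m
From the inner boundary to the rubber/PTFE interface, ΣR_partial = 0.4142 m·K/W.
T_interface = T_in − Q'·ΣR_partial = 340.8 K − (49.02)(0.4142) = 320.5 K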